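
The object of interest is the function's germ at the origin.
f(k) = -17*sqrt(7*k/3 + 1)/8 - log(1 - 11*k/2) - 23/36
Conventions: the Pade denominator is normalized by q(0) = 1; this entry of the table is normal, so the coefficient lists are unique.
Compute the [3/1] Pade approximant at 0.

Taylor coefficients needed (expand at 0): a_0 = -199/72, a_1 = 145/48, a_2 = 9545/576, a_3 = 185833/3456, a_4 = 19178821/82944.
Write the denominator as Q(k) = 1 + q1*k. Requiring Q*f - P = O(k^5) with deg P <= 3 kills the coefficients of k^4..k^4 in Q*f:
  k^4: a_4 + q1*a_3 = 0, i.e. 19178821/82944 + (185833/3456)*q1 = 0.
Solving this linear system: q1 = -19178821/4459992.
The numerator is Q*f truncated at degree 3: P0 = a_0 = -199/72; P1 = a_1 + q1*a_0 = 4786633639/321119424; P2 = a_2 + q1*a_1 = 85180325/23786624; P3 = a_3 + q1*a_2 = -44926230889/2568955392.

The Pade approximant has numerator coefficients [-199/72, 4786633639/321119424, 85180325/23786624, -44926230889/2568955392]; denominator coefficients [1, -19178821/4459992].


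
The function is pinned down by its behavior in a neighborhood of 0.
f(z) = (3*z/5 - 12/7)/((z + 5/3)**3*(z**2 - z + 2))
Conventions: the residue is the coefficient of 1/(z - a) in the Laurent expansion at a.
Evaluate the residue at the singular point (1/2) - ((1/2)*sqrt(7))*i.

The factor z**2 - z + 2 splits as (z - a)(z - a') with a = (1/2) - ((1/2)*sqrt(7))*i, a' = (1/2) + ((1/2)*sqrt(7))*i. At the order-1 pole a set g(z) = (z - a)*f(z) = [(3*z/5 - 12/7)/(z + 5/3)**3] / (z - a').
Simple pole: residue = g(a) at a = (1/2) - ((1/2)*sqrt(7))*i, which is (426627/13657840) + ((747711/95604880)*sqrt(7))*i.

The residue is (426627/13657840) + ((747711/95604880)*sqrt(7))*i.


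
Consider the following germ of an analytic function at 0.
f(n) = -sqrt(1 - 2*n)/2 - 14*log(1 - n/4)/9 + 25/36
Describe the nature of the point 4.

The term (-14/9)*log(1 - n/(4)) has argument 1 - 4/(4) = 0 at 4: a logarithmic (infinitely-sheeted) branch point; the remaining terms are analytic or single-valued there.

The point is a logarithmic branch point.


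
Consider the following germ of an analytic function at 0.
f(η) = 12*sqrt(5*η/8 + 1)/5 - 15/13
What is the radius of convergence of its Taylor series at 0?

Branch term (12/5)*sqrt(1 - η/(-8/5)): its argument vanishes at η = -8/5, a square-root branch point, modulus 8/5.
The radius of convergence is the smallest modulus among the singular points: 8/5.

The radius of convergence is 8/5.


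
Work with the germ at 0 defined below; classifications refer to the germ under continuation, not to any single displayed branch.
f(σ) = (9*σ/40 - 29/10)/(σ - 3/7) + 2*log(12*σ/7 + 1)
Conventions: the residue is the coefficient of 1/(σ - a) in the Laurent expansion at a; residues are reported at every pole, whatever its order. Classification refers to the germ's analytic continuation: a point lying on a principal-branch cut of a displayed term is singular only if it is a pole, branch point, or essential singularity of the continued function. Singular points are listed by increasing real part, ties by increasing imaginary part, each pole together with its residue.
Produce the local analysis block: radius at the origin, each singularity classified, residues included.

Denominator factor (σ - 3/7): pole of order 1 at 3/7, modulus 3/7.
Branch term (2)*log(1 - σ/(-7/12)): its argument vanishes at σ = -7/12, a logarithmic branch point, modulus 7/12.
The radius of convergence is the smallest modulus among the singular points: 3/7.
The branch term is analytic at 3/7 and contributes nothing to the residue; only the rational part matters.
At the order-1 pole 3/7 set g(σ) = (σ - (3/7))*(rational part) = 9*σ/40 - 29/10.
Simple pole: residue = g(a) at a = 3/7, which is -157/56.
List the singular points by increasing real part (a conjugate pair: the negative imaginary part first).

Radius of convergence at 0: 3/7.
At -7/12: a logarithmic branch point.
At 3/7: a pole of order 1; residue -157/56.


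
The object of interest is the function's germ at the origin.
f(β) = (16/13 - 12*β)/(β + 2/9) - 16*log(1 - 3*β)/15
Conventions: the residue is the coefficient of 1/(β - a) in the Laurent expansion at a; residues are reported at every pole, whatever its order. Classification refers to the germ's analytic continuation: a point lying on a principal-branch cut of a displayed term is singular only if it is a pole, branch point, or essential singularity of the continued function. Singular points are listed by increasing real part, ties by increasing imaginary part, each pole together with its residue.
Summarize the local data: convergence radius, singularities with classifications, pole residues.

Radius of convergence at 0: 2/9.
At -2/9: a pole of order 1; residue 152/39.
At 1/3: a logarithmic branch point.

Denominator factor (β + 2/9): pole of order 1 at -2/9, modulus 2/9.
Branch term (-16/15)*log(1 - β/(1/3)): its argument vanishes at β = 1/3, a logarithmic branch point, modulus 1/3.
The radius of convergence is the smallest modulus among the singular points: 2/9.
The branch term is analytic at -2/9 and contributes nothing to the residue; only the rational part matters.
At the order-1 pole -2/9 set g(β) = (β - (-2/9))*(rational part) = 16/13 - 12*β.
Simple pole: residue = g(a) at a = -2/9, which is 152/39.
List the singular points by increasing real part (a conjugate pair: the negative imaginary part first).


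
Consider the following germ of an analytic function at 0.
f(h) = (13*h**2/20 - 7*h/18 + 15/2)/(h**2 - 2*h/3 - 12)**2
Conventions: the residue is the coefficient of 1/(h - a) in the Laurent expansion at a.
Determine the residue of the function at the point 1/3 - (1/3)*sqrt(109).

The residue is -(29/118810)*sqrt(109).

The factor h**2 - 2*h/3 - 12 splits as (h - a)(h - a') with a = 1/3 - (1/3)*sqrt(109), a' = 1/3 + (1/3)*sqrt(109). At the order-2 pole a set g(h) = (h - a)^2*f(h) = [13*h**2/20 - 7*h/18 + 15/2] / (h - a')^2.
Order-2 pole: residue = g'(a); g'(1/3 - (1/3)*sqrt(109)) = -(29/118810)*sqrt(109), so the residue is -(29/118810)*sqrt(109).


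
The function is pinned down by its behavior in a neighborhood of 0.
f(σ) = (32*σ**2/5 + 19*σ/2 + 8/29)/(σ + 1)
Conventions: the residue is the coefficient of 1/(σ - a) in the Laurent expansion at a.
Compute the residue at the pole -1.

The residue is -819/290.

At the order-1 pole -1 set g(σ) = (σ - (-1))*f(σ) = 32*σ**2/5 + 19*σ/2 + 8/29.
Simple pole: residue = g(a) at a = -1, which is -819/290.


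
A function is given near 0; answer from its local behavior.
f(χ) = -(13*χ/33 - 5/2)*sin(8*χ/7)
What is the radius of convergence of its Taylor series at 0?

The radius of convergence is infinite.

The factor -sin(8*χ/7) is entire and contributes no finite singular point.
The polynomial part has no poles.
No finite singular points: the Taylor series at 0 converges everywhere.


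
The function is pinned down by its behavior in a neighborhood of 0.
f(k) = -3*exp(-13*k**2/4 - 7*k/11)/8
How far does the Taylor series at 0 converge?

The factor exp(-13*k**2/4 - 7*k/11) is entire and contributes no finite singular point.
The polynomial part has no poles.
No finite singular points: the Taylor series at 0 converges everywhere.

The radius of convergence is infinite.


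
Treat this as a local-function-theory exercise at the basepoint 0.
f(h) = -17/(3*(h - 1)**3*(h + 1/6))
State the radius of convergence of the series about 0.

The radius of convergence is 1/6.

Denominator factor (h - 1)^3: pole of order 3 at 1, modulus 1.
Denominator factor (h + 1/6): pole of order 1 at -1/6, modulus 1/6.
The radius of convergence is the smallest modulus among the singular points: 1/6.


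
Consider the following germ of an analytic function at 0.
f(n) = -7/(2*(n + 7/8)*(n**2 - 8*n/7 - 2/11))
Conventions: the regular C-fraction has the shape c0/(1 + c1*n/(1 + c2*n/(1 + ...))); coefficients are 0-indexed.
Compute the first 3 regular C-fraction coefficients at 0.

Taylor coefficients (expand at 0): a_0 = 22, a_1 = -1144/7, a_2 = 1177.
c0 = a_0 = 22. Peel one level at a time: if S = 1 + c*n/S' with S'(0) = 1, then c is the n-coefficient of S and S' = c*n/(S - 1).
S_1 = c0/f = 1 + (52/7)*n + (165/98)*n^2 + ...; c1 = 52/7.
S_2 = c1*n/(S_1 - 1) = 1 + (-165/728)*n + ...; c2 = -165/728.

The regular C-fraction coefficients are [22, 52/7, -165/728].


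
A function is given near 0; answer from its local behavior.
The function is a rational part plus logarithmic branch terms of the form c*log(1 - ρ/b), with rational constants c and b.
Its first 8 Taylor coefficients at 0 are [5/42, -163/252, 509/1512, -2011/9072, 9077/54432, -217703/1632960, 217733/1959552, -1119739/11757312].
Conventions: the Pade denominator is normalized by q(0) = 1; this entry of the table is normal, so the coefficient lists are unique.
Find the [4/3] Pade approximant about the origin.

Taylor coefficients needed (read off): a_0 = 5/42, a_1 = -163/252, a_2 = 509/1512, a_3 = -2011/9072, a_4 = 9077/54432, a_5 = -217703/1632960, a_6 = 217733/1959552, a_7 = -1119739/11757312.
Write the denominator as Q(ρ) = 1 + q1*ρ + q2*ρ^2 + q3*ρ^3. Requiring Q*f - P = O(ρ^8) with deg P <= 4 kills the coefficients of ρ^5..ρ^7 in Q*f:
  ρ^5: a_5 + q1*a_4 + q2*a_3 + q3*a_2 = 0, i.e. -217703/1632960 + (9077/54432)*q1 + (-2011/9072)*q2 + (509/1512)*q3 = 0.
  ρ^6: a_6 + q1*a_5 + q2*a_4 + q3*a_3 = 0, i.e. 217733/1959552 + (-217703/1632960)*q1 + (9077/54432)*q2 + (-2011/9072)*q3 = 0.
  ρ^7: a_7 + q1*a_6 + q2*a_5 + q3*a_4 = 0, i.e. -1119739/11757312 + (217733/1959552)*q1 + (-217703/1632960)*q2 + (9077/54432)*q3 = 0.
Solving this linear system: q1 = 6581959/4487574, q2 = 114667/213694, q3 = 26249/1150660.
The numerator is Q*f truncated at degree 4: P0 = a_0 = 5/42; P1 = a_1 + q1*a_0 = -7416886/15706509; P2 = a_2 + q1*a_1 + q2*a_0 = -103320541/188478108; P3 = a_3 + q1*a_2 + q2*a_1 + q3*a_0 = -973159/13462722; P4 = a_4 + q1*a_3 + q2*a_2 + q3*a_1 = 1517717/201940830.

The Pade approximant has numerator coefficients [5/42, -7416886/15706509, -103320541/188478108, -973159/13462722, 1517717/201940830]; denominator coefficients [1, 6581959/4487574, 114667/213694, 26249/1150660].


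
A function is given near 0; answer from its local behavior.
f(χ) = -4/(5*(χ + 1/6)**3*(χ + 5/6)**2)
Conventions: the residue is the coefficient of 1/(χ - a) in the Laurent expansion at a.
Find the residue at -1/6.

At the order-3 pole -1/6 set g(χ) = (χ - (-1/6))^3*f(χ) = -4/(5*(χ + 5/6)**2).
Order-3 pole: residue = g''(a)/2; g''(-1/6) = -243/10, so the residue is -243/20.

The residue is -243/20.


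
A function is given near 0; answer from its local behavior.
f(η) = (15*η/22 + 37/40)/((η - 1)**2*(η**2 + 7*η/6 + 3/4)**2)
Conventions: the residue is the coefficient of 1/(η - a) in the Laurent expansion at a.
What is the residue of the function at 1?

The residue is -111168/336875.

At the order-2 pole 1 set g(η) = (η - (1))^2*f(η) = (15*η/22 + 37/40)/(η**2 + 7*η/6 + 3/4)**2.
Order-2 pole: residue = g'(a); g'(1) = -111168/336875, so the residue is -111168/336875.


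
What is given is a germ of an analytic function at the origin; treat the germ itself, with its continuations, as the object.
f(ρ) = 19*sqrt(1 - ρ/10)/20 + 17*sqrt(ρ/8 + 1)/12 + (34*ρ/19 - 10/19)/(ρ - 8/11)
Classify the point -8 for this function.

The point is an algebraic (square-root) branch point.

The term (17/12)*sqrt(1 - ρ/(-8)) has argument 1 - -8/(-8) = 0 at -8: a square-root (algebraic, two-sheeted) branch point; the remaining terms are analytic or single-valued there.


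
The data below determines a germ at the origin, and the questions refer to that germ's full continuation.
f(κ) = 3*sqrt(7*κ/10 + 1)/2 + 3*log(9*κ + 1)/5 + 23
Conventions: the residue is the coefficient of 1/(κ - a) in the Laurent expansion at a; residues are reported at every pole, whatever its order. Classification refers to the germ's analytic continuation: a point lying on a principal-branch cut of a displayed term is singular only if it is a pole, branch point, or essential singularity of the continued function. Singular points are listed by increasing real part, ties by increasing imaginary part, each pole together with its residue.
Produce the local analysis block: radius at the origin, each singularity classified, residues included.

Branch term (3/5)*log(1 - κ/(-1/9)): its argument vanishes at κ = -1/9, a logarithmic branch point, modulus 1/9.
Branch term (3/2)*sqrt(1 - κ/(-10/7)): its argument vanishes at κ = -10/7, a square-root branch point, modulus 10/7.
The radius of convergence is the smallest modulus among the singular points: 1/9.
List the singular points by increasing real part (a conjugate pair: the negative imaginary part first).

Radius of convergence at 0: 1/9.
At -10/7: an algebraic (square-root) branch point.
At -1/9: a logarithmic branch point.


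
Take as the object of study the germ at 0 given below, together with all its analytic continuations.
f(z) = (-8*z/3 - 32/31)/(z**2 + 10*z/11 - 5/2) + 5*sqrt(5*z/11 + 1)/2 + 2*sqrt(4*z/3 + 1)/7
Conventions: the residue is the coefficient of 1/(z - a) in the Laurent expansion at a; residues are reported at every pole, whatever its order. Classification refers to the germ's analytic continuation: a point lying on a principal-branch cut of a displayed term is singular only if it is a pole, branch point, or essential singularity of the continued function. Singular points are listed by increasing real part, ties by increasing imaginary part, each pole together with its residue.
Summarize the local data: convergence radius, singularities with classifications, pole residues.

Denominator factor (z**2 + 10*z/11 - 5/2): discriminant 1310/121, real irrational roots -5/11 + (1/22)*sqrt(1310) and -5/11 - (1/22)*sqrt(1310); poles of order 1, moduli -5/11 + (1/22)*sqrt(1310) and 5/11 + (1/22)*sqrt(1310).
Branch term (5/2)*sqrt(1 - z/(-11/5)): its argument vanishes at z = -11/5, a square-root branch point, modulus 11/5.
Branch term (2/7)*sqrt(1 - z/(-3/4)): its argument vanishes at z = -3/4, a square-root branch point, modulus 3/4.
The radius of convergence is the smallest modulus among the singular points: 3/4.
The branch terms are analytic at -5/11 - (1/22)*sqrt(1310) and contribute nothing to the residue; only the rational part matters.
The factor z**2 + 10*z/11 - 5/2 splits as (z - a)(z - a') with a = -5/11 - (1/22)*sqrt(1310), a' = -5/11 + (1/22)*sqrt(1310). At the order-1 pole a set g(z) = (z - a)*(rational part) = [-8*z/3 - 32/31] / (z - a').
Simple pole: residue = g(a) at a = -5/11 - (1/22)*sqrt(1310), which is -4/3 - (92/60915)*sqrt(1310).
The branch terms are analytic at -5/11 + (1/22)*sqrt(1310) and contribute nothing to the residue; only the rational part matters.
The factor z**2 + 10*z/11 - 5/2 splits as (z - a)(z - a') with a = -5/11 + (1/22)*sqrt(1310), a' = -5/11 - (1/22)*sqrt(1310). At the order-1 pole a set g(z) = (z - a)*(rational part) = [-8*z/3 - 32/31] / (z - a').
Simple pole: residue = g(a) at a = -5/11 + (1/22)*sqrt(1310), which is -4/3 + (92/60915)*sqrt(1310).
List the singular points by increasing real part (a conjugate pair: the negative imaginary part first).

Radius of convergence at 0: 3/4.
At -11/5: an algebraic (square-root) branch point.
At -5/11 - (1/22)*sqrt(1310): a pole of order 1; residue -4/3 - (92/60915)*sqrt(1310).
At -3/4: an algebraic (square-root) branch point.
At -5/11 + (1/22)*sqrt(1310): a pole of order 1; residue -4/3 + (92/60915)*sqrt(1310).


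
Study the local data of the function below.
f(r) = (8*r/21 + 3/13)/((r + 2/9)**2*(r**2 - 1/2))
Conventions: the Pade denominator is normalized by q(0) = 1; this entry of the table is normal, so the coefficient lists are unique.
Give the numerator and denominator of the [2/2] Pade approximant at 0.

The Pade approximant has numerator coefficients [-243/26, -11621544444/1409689099, -40700396349/1409689099]; denominator coefficients [1, 127511577/15491089, 972204193/61964356].

Taylor coefficients needed (expand at 0): a_0 = -243/26, a_1 = 12501/182, a_2 = -325863/728, a_3 = 948861/364, a_4 = -42031953/2912.
Write the denominator as Q(r) = 1 + q1*r + q2*r^2. Requiring Q*f - P = O(r^5) with deg P <= 2 kills the coefficients of r^3..r^4 in Q*f:
  r^3: a_3 + q1*a_2 + q2*a_1 = 0, i.e. 948861/364 + (-325863/728)*q1 + (12501/182)*q2 = 0.
  r^4: a_4 + q1*a_3 + q2*a_2 = 0, i.e. -42031953/2912 + (948861/364)*q1 + (-325863/728)*q2 = 0.
Solving this linear system: q1 = 127511577/15491089, q2 = 972204193/61964356.
The numerator is Q*f truncated at degree 2: P0 = a_0 = -243/26; P1 = a_1 + q1*a_0 = -11621544444/1409689099; P2 = a_2 + q1*a_1 + q2*a_0 = -40700396349/1409689099.


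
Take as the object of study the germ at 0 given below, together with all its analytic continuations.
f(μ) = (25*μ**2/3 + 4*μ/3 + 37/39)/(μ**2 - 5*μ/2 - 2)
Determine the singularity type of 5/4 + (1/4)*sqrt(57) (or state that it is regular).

The point is a pole of order 1.

The denominator factor μ**2 - 5*μ/2 - 2 vanishes at 5/4 + (1/4)*sqrt(57) and appears to the power 1; the numerator there equals 14141/312 + (133/24)*sqrt(57), nonzero, and no other factor vanishes.
Hence a pole whose order is the multiplicity, 1.


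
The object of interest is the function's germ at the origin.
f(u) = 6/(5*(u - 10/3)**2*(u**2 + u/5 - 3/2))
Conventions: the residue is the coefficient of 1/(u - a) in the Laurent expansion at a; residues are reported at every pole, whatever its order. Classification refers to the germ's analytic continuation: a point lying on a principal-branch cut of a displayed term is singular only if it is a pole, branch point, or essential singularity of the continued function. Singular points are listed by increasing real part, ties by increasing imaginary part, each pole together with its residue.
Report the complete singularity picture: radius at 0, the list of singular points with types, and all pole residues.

Radius of convergence at 0: -1/10 + (1/10)*sqrt(151).
At -1/10 - (1/10)*sqrt(151): a pole of order 1; residue 33372/855625 - (646272/129199375)*sqrt(151).
At -1/10 + (1/10)*sqrt(151): a pole of order 1; residue 33372/855625 + (646272/129199375)*sqrt(151).
At 10/3: a pole of order 2; residue -66744/855625.

Denominator factor (u**2 + u/5 - 3/2): discriminant 151/25, real irrational roots -1/10 + (1/10)*sqrt(151) and -1/10 - (1/10)*sqrt(151); poles of order 1, moduli -1/10 + (1/10)*sqrt(151) and 1/10 + (1/10)*sqrt(151).
Denominator factor (u - 10/3)^2: pole of order 2 at 10/3, modulus 10/3.
The radius of convergence is the smallest modulus among the singular points: -1/10 + (1/10)*sqrt(151).
The factor u**2 + u/5 - 3/2 splits as (u - a)(u - a') with a = -1/10 - (1/10)*sqrt(151), a' = -1/10 + (1/10)*sqrt(151). At the order-1 pole a set g(u) = (u - a)*f(u) = [6/(5*(u - 10/3)**2)] / (u - a').
Simple pole: residue = g(a) at a = -1/10 - (1/10)*sqrt(151), which is 33372/855625 - (646272/129199375)*sqrt(151).
The factor u**2 + u/5 - 3/2 splits as (u - a)(u - a') with a = -1/10 + (1/10)*sqrt(151), a' = -1/10 - (1/10)*sqrt(151). At the order-1 pole a set g(u) = (u - a)*f(u) = [6/(5*(u - 10/3)**2)] / (u - a').
Simple pole: residue = g(a) at a = -1/10 + (1/10)*sqrt(151), which is 33372/855625 + (646272/129199375)*sqrt(151).
At the order-2 pole 10/3 set g(u) = (u - (10/3))^2*f(u) = 6/(5*(u**2 + u/5 - 3/2)).
Order-2 pole: residue = g'(a); g'(10/3) = -66744/855625, so the residue is -66744/855625.
List the singular points by increasing real part (a conjugate pair: the negative imaginary part first).


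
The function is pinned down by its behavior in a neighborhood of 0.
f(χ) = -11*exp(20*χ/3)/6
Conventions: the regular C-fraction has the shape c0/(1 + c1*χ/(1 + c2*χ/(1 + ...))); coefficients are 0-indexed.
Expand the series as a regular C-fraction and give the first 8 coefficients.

The regular C-fraction coefficients are [-11/6, -20/3, 10/3, -10/9, 10/9, -2/3, 2/3, -10/21].

Taylor coefficients (expand at 0): a_0 = -11/6, a_1 = -110/9, a_2 = -1100/27, a_3 = -22000/243, a_4 = -110000/729, a_5 = -440000/2187, a_6 = -4400000/19683, a_7 = -88000000/413343.
c0 = a_0 = -11/6. Peel one level at a time: if S = 1 + c*χ/S' with S'(0) = 1, then c is the χ-coefficient of S and S' = c*χ/(S - 1).
S_1 = c0/f = 1 + (-20/3)*χ + (200/9)*χ^2 + ...; c1 = -20/3.
S_2 = c1*χ/(S_1 - 1) = 1 + (10/3)*χ + (100/27)*χ^2 + ...; c2 = 10/3.
S_3 = c2*χ/(S_2 - 1) = 1 + (-10/9)*χ + (100/81)*χ^2 + ...; c3 = -10/9.
S_4 = c3*χ/(S_3 - 1) = 1 + (10/9)*χ + (20/27)*χ^2 + ...; c4 = 10/9.
S_5 = c4*χ/(S_4 - 1) = 1 + (-2/3)*χ + (4/9)*χ^2 + ...; c5 = -2/3.
S_6 = c5*χ/(S_5 - 1) = 1 + (2/3)*χ + (20/63)*χ^2 + ...; c6 = 2/3.
S_7 = c6*χ/(S_6 - 1) = 1 + (-10/21)*χ + ...; c7 = -10/21.


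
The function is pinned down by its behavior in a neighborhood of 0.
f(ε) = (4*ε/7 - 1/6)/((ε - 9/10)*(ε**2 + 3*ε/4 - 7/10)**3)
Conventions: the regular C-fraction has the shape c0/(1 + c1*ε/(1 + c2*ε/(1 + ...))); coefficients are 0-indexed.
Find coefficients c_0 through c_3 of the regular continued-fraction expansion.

The regular C-fraction coefficients are [-5000/9261, -113/126, -87/226, 3645665/160573].


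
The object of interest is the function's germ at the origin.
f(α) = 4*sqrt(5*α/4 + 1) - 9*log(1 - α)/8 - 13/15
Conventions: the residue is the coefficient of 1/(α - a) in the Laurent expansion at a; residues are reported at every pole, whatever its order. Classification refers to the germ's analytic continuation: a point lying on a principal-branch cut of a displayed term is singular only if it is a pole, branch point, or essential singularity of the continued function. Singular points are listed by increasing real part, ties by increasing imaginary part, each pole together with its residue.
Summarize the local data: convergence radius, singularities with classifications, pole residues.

Radius of convergence at 0: 4/5.
At -4/5: an algebraic (square-root) branch point.
At 1: a logarithmic branch point.

Branch term (4)*sqrt(1 - α/(-4/5)): its argument vanishes at α = -4/5, a square-root branch point, modulus 4/5.
Branch term (-9/8)*log(1 - α/(1)): its argument vanishes at α = 1, a logarithmic branch point, modulus 1.
The radius of convergence is the smallest modulus among the singular points: 4/5.
List the singular points by increasing real part (a conjugate pair: the negative imaginary part first).


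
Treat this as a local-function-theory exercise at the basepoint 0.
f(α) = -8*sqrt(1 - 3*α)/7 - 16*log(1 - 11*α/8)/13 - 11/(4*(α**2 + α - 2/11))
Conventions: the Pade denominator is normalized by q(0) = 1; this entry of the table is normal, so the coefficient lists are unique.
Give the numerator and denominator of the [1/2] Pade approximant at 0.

Taylor coefficients needed (expand at 0): a_0 = 783/56, a_1 = 126081/1456, a_2 = 1581705/2912, a_3 = 60007225/17472.
Write the denominator as Q(α) = 1 + q1*α + q2*α^2. Requiring Q*f - P = O(α^4) with deg P <= 1 kills the coefficients of α^2..α^3 in Q*f:
  α^2: a_2 + q1*a_1 + q2*a_0 = 0, i.e. 1581705/2912 + (126081/1456)*q1 + (783/56)*q2 = 0.
  α^3: a_3 + q1*a_2 + q2*a_1 = 0, i.e. 60007225/17472 + (1581705/2912)*q1 + (126081/1456)*q2 = 0.
Solving this linear system: q1 = -116154620/11319813, q2 = 3355489675/135837756.
The numerator is Q*f truncated at degree 1: P0 = a_0 = 783/56; P1 = a_1 + q1*a_0 = -104162490123/1831294192.

The Pade approximant has numerator coefficients [783/56, -104162490123/1831294192]; denominator coefficients [1, -116154620/11319813, 3355489675/135837756].


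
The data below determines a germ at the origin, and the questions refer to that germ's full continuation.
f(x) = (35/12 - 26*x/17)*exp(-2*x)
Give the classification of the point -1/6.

There is no denominator, hence no pole anywhere.
The factor exp(-2*x) is entire.
So the germ continues analytically to -1/6.

The point is a regular point.


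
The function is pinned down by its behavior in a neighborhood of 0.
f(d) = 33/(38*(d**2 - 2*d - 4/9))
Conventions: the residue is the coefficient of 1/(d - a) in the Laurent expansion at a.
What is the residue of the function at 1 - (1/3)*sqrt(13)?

The residue is -(99/988)*sqrt(13).

The factor d**2 - 2*d - 4/9 splits as (d - a)(d - a') with a = 1 - (1/3)*sqrt(13), a' = 1 + (1/3)*sqrt(13). At the order-1 pole a set g(d) = (d - a)*f(d) = [33/38] / (d - a').
Simple pole: residue = g(a) at a = 1 - (1/3)*sqrt(13), which is -(99/988)*sqrt(13).


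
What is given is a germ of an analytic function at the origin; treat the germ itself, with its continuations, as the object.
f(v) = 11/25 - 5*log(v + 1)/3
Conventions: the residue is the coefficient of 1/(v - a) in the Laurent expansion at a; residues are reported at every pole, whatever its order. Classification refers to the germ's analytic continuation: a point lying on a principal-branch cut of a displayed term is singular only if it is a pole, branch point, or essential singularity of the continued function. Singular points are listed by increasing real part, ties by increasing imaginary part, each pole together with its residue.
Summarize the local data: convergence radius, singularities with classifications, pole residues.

Branch term (-5/3)*log(1 - v/(-1)): its argument vanishes at v = -1, a logarithmic branch point, modulus 1.
The radius of convergence is the smallest modulus among the singular points: 1.

Radius of convergence at 0: 1.
At -1: a logarithmic branch point.


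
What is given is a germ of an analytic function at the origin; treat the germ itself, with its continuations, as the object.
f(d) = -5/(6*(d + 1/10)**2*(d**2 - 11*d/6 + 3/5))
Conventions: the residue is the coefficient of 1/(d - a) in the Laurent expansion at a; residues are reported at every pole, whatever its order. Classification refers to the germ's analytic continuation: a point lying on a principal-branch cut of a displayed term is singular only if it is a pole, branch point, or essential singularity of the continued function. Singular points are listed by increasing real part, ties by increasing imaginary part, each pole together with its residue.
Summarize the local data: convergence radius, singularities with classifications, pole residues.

Radius of convergence at 0: 1/10.
At -1/10: a pole of order 2; residue -38125/14161.
At 11/12 - (1/60)*sqrt(865): a pole of order 1; residue 38125/28322 + (286625/4899706)*sqrt(865).
At 11/12 + (1/60)*sqrt(865): a pole of order 1; residue 38125/28322 - (286625/4899706)*sqrt(865).


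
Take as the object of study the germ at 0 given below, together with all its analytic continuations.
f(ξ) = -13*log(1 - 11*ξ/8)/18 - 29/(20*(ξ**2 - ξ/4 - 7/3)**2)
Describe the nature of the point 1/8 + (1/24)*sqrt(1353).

The denominator factor ξ**2 - ξ/4 - 7/3 vanishes at 1/8 + (1/24)*sqrt(1353) and appears to the power 2; the numerator there equals -29/20, nonzero, and no other factor vanishes.
The branch terms are analytic at this point.
Hence a pole whose order is the multiplicity, 2.

The point is a pole of order 2.


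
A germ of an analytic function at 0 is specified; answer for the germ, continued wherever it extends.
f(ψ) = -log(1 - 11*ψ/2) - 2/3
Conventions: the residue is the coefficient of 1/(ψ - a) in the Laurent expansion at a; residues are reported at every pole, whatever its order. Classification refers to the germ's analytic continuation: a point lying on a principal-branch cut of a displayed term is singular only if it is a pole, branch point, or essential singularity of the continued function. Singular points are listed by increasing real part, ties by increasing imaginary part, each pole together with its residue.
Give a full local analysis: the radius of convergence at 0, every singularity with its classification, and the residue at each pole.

Branch term (-1)*log(1 - ψ/(2/11)): its argument vanishes at ψ = 2/11, a logarithmic branch point, modulus 2/11.
The radius of convergence is the smallest modulus among the singular points: 2/11.

Radius of convergence at 0: 2/11.
At 2/11: a logarithmic branch point.


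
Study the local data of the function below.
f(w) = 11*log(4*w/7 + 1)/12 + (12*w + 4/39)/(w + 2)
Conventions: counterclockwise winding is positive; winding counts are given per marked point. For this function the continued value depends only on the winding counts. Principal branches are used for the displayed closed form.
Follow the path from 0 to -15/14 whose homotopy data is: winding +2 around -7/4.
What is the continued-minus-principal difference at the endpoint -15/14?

The rational part is single-valued and drops out of the difference; each branch term changes only by its own monodromy.
(11/12)*log(1 - w/(-7/4)): each positive loop around -7/4 adds 2*pi*i to the log, so winding +2 contributes (11/12)*(2)*2*pi*i = (11/3)*pi*i.
Summing the contributions at w = -15/14 gives (11/3)*pi*i.

Continued minus principal equals (11/3)*pi*i.


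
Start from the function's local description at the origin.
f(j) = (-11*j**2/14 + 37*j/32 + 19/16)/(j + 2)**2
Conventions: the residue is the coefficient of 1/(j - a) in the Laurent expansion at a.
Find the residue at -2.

At the order-2 pole -2 set g(j) = (j - (-2))^2*f(j) = -11*j**2/14 + 37*j/32 + 19/16.
Order-2 pole: residue = g'(a); g'(-2) = 963/224, so the residue is 963/224.

The residue is 963/224.


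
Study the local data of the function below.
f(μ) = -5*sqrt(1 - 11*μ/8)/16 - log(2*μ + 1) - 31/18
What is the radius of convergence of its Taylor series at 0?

The radius of convergence is 1/2.

Branch term (-1)*log(1 - μ/(-1/2)): its argument vanishes at μ = -1/2, a logarithmic branch point, modulus 1/2.
Branch term (-5/16)*sqrt(1 - μ/(8/11)): its argument vanishes at μ = 8/11, a square-root branch point, modulus 8/11.
The radius of convergence is the smallest modulus among the singular points: 1/2.


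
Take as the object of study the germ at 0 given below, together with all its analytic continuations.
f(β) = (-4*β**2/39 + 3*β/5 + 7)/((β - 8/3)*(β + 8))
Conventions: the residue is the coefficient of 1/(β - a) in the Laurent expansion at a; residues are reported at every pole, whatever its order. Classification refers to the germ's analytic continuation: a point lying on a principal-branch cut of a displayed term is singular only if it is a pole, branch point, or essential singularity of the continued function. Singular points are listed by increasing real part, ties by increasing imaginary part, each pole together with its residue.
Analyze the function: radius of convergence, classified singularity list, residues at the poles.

Radius of convergence at 0: 8/3.
At -8: a pole of order 1; residue 851/2080.
At 8/3: a pole of order 1; residue 13813/18720.

Denominator factor (β - 8/3): pole of order 1 at 8/3, modulus 8/3.
Denominator factor (β + 8): pole of order 1 at -8, modulus 8.
The radius of convergence is the smallest modulus among the singular points: 8/3.
At the order-1 pole -8 set g(β) = (β - (-8))*f(β) = (-4*β**2/39 + 3*β/5 + 7)/(β - 8/3).
Simple pole: residue = g(a) at a = -8, which is 851/2080.
At the order-1 pole 8/3 set g(β) = (β - (8/3))*f(β) = (-4*β**2/39 + 3*β/5 + 7)/(β + 8).
Simple pole: residue = g(a) at a = 8/3, which is 13813/18720.
List the singular points by increasing real part (a conjugate pair: the negative imaginary part first).


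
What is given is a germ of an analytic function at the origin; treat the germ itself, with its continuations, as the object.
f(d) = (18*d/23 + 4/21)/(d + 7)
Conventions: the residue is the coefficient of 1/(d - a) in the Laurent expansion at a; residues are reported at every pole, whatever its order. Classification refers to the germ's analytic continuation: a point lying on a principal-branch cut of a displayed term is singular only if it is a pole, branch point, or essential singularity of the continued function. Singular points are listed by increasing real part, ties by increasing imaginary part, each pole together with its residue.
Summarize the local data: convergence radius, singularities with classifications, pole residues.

Denominator factor (d + 7): pole of order 1 at -7, modulus 7.
The radius of convergence is the smallest modulus among the singular points: 7.
At the order-1 pole -7 set g(d) = (d - (-7))*f(d) = 18*d/23 + 4/21.
Simple pole: residue = g(a) at a = -7, which is -2554/483.

Radius of convergence at 0: 7.
At -7: a pole of order 1; residue -2554/483.


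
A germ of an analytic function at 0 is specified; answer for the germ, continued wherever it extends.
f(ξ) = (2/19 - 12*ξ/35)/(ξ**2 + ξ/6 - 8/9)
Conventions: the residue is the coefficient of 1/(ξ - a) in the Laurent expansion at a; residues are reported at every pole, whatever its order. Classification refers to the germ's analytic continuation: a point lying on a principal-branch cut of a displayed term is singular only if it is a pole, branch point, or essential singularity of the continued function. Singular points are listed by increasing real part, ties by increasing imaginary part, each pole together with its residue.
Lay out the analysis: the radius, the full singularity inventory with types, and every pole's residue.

Denominator factor (ξ**2 + ξ/6 - 8/9): discriminant 43/12, real irrational roots -1/12 + (1/12)*sqrt(129) and -1/12 - (1/12)*sqrt(129); poles of order 1, moduli -1/12 + (1/12)*sqrt(129) and 1/12 + (1/12)*sqrt(129).
The radius of convergence is the smallest modulus among the singular points: -1/12 + (1/12)*sqrt(129).
The factor ξ**2 + ξ/6 - 8/9 splits as (ξ - a)(ξ - a') with a = -1/12 - (1/12)*sqrt(129), a' = -1/12 + (1/12)*sqrt(129). At the order-1 pole a set g(ξ) = (ξ - a)*f(ξ) = [2/19 - 12*ξ/35] / (ξ - a').
Simple pole: residue = g(a) at a = -1/12 - (1/12)*sqrt(129), which is -6/35 - (178/28595)*sqrt(129).
The factor ξ**2 + ξ/6 - 8/9 splits as (ξ - a)(ξ - a') with a = -1/12 + (1/12)*sqrt(129), a' = -1/12 - (1/12)*sqrt(129). At the order-1 pole a set g(ξ) = (ξ - a)*f(ξ) = [2/19 - 12*ξ/35] / (ξ - a').
Simple pole: residue = g(a) at a = -1/12 + (1/12)*sqrt(129), which is -6/35 + (178/28595)*sqrt(129).
List the singular points by increasing real part (a conjugate pair: the negative imaginary part first).

Radius of convergence at 0: -1/12 + (1/12)*sqrt(129).
At -1/12 - (1/12)*sqrt(129): a pole of order 1; residue -6/35 - (178/28595)*sqrt(129).
At -1/12 + (1/12)*sqrt(129): a pole of order 1; residue -6/35 + (178/28595)*sqrt(129).


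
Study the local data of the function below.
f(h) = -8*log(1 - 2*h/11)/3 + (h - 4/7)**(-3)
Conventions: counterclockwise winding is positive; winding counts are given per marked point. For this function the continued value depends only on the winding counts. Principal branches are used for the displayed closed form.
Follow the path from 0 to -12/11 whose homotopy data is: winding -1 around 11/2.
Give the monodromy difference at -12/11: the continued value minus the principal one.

Continued minus principal equals (16/3)*pi*i.

The rational part is single-valued and drops out of the difference; each branch term changes only by its own monodromy.
(-8/3)*log(1 - h/(11/2)): each positive loop around 11/2 adds 2*pi*i to the log, so winding -1 contributes (-8/3)*(-1)*2*pi*i = (16/3)*pi*i.
Summing the contributions at h = -12/11 gives (16/3)*pi*i.


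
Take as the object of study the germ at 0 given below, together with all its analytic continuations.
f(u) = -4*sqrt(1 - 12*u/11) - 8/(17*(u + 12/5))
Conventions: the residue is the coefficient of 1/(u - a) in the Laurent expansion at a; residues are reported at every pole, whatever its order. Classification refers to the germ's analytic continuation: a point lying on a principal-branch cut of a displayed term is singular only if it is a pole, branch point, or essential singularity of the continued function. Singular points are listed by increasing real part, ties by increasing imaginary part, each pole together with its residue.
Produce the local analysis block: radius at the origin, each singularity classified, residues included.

Denominator factor (u + 12/5): pole of order 1 at -12/5, modulus 12/5.
Branch term (-4)*sqrt(1 - u/(11/12)): its argument vanishes at u = 11/12, a square-root branch point, modulus 11/12.
The radius of convergence is the smallest modulus among the singular points: 11/12.
The branch term is analytic at -12/5 and contributes nothing to the residue; only the rational part matters.
At the order-1 pole -12/5 set g(u) = (u - (-12/5))*(rational part) = -8/17.
Simple pole: residue = g(a) at a = -12/5, which is -8/17.
List the singular points by increasing real part (a conjugate pair: the negative imaginary part first).

Radius of convergence at 0: 11/12.
At -12/5: a pole of order 1; residue -8/17.
At 11/12: an algebraic (square-root) branch point.


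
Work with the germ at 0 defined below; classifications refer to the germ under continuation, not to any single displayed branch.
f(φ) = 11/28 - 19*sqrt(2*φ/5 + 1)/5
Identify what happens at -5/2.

The term (-19/5)*sqrt(1 - φ/(-5/2)) has argument 1 - -5/2/(-5/2) = 0 at -5/2: a square-root (algebraic, two-sheeted) branch point; the remaining terms are analytic or single-valued there.

The point is an algebraic (square-root) branch point.


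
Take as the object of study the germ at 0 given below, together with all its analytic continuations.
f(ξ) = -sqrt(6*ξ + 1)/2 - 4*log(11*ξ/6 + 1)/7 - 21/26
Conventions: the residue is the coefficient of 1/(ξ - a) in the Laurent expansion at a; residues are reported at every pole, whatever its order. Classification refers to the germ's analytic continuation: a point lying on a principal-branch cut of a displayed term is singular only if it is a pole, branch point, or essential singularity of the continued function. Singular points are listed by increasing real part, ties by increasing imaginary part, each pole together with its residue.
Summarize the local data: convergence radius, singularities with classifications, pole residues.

Radius of convergence at 0: 1/6.
At -6/11: a logarithmic branch point.
At -1/6: an algebraic (square-root) branch point.

Branch term (-1/2)*sqrt(1 - ξ/(-1/6)): its argument vanishes at ξ = -1/6, a square-root branch point, modulus 1/6.
Branch term (-4/7)*log(1 - ξ/(-6/11)): its argument vanishes at ξ = -6/11, a logarithmic branch point, modulus 6/11.
The radius of convergence is the smallest modulus among the singular points: 1/6.
List the singular points by increasing real part (a conjugate pair: the negative imaginary part first).


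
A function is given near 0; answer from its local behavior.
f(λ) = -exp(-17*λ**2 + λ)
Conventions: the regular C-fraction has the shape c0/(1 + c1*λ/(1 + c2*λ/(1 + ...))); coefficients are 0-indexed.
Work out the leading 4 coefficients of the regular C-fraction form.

Taylor coefficients (expand at 0): a_0 = -1, a_1 = -1, a_2 = 33/2, a_3 = 101/6.
c0 = a_0 = -1. Peel one level at a time: if S = 1 + c*λ/S' with S'(0) = 1, then c is the λ-coefficient of S and S' = c*λ/(S - 1).
S_1 = c0/f = 1 + (-1)*λ + (35/2)*λ^2 + ...; c1 = -1.
S_2 = c1*λ/(S_1 - 1) = 1 + (35/2)*λ + (3469/12)*λ^2 + ...; c2 = 35/2.
S_3 = c2*λ/(S_2 - 1) = 1 + (-3469/210)*λ + ...; c3 = -3469/210.

The regular C-fraction coefficients are [-1, -1, 35/2, -3469/210].


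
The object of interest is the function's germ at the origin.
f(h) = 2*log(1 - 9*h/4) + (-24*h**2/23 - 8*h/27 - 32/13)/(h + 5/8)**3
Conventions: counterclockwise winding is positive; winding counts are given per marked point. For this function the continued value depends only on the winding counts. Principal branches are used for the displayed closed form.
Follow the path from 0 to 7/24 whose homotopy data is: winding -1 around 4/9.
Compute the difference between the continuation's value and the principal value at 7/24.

The rational part is single-valued and drops out of the difference; each branch term changes only by its own monodromy.
(2)*log(1 - h/(4/9)): each positive loop around 4/9 adds 2*pi*i to the log, so winding -1 contributes (2)*(-1)*2*pi*i = -(4)*pi*i.
Summing the contributions at h = 7/24 gives -(4)*pi*i.

Continued minus principal equals -(4)*pi*i.


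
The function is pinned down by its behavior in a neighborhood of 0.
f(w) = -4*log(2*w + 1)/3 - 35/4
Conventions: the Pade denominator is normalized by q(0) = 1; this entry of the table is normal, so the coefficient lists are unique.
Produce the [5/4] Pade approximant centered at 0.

The Pade approximant has numerator coefficients [-35/4, -374/9, -1823/27, -1156/27, -4766/567, -64/945]; denominator coefficients [1, 40/9, 20/3, 80/21, 40/63].

Taylor coefficients needed (expand at 0): a_0 = -35/4, a_1 = -8/3, a_2 = 8/3, a_3 = -32/9, a_4 = 16/3, a_5 = -128/15, a_6 = 128/9, a_7 = -512/21, a_8 = 128/3, a_9 = -2048/27.
Write the denominator as Q(w) = 1 + q1*w + q2*w^2 + q3*w^3 + q4*w^4. Requiring Q*f - P = O(w^10) with deg P <= 5 kills the coefficients of w^6..w^9 in Q*f:
  w^6: a_6 + q1*a_5 + q2*a_4 + q3*a_3 + q4*a_2 = 0, i.e. 128/9 + (-128/15)*q1 + (16/3)*q2 + (-32/9)*q3 + (8/3)*q4 = 0.
  w^7: a_7 + q1*a_6 + q2*a_5 + q3*a_4 + q4*a_3 = 0, i.e. -512/21 + (128/9)*q1 + (-128/15)*q2 + (16/3)*q3 + (-32/9)*q4 = 0.
  w^8: a_8 + q1*a_7 + q2*a_6 + q3*a_5 + q4*a_4 = 0, i.e. 128/3 + (-512/21)*q1 + (128/9)*q2 + (-128/15)*q3 + (16/3)*q4 = 0.
  w^9: a_9 + q1*a_8 + q2*a_7 + q3*a_6 + q4*a_5 = 0, i.e. -2048/27 + (128/3)*q1 + (-512/21)*q2 + (128/9)*q3 + (-128/15)*q4 = 0.
Solving this linear system: q1 = 40/9, q2 = 20/3, q3 = 80/21, q4 = 40/63.
The numerator is Q*f truncated at degree 5: P0 = a_0 = -35/4; P1 = a_1 + q1*a_0 = -374/9; P2 = a_2 + q1*a_1 + q2*a_0 = -1823/27; P3 = a_3 + q1*a_2 + q2*a_1 + q3*a_0 = -1156/27; P4 = a_4 + q1*a_3 + q2*a_2 + q3*a_1 + q4*a_0 = -4766/567; P5 = a_5 + q1*a_4 + q2*a_3 + q3*a_2 + q4*a_1 = -64/945.
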